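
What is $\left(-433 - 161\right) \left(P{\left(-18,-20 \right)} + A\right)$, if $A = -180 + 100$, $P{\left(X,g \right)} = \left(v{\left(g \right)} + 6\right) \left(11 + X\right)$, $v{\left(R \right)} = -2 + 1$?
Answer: $68310$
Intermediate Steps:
$v{\left(R \right)} = -1$
$P{\left(X,g \right)} = 55 + 5 X$ ($P{\left(X,g \right)} = \left(-1 + 6\right) \left(11 + X\right) = 5 \left(11 + X\right) = 55 + 5 X$)
$A = -80$
$\left(-433 - 161\right) \left(P{\left(-18,-20 \right)} + A\right) = \left(-433 - 161\right) \left(\left(55 + 5 \left(-18\right)\right) - 80\right) = - 594 \left(\left(55 - 90\right) - 80\right) = - 594 \left(-35 - 80\right) = \left(-594\right) \left(-115\right) = 68310$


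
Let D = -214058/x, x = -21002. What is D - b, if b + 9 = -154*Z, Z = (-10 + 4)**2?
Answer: 58419082/10501 ≈ 5563.2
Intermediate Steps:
Z = 36 (Z = (-6)**2 = 36)
D = 107029/10501 (D = -214058/(-21002) = -214058*(-1/21002) = 107029/10501 ≈ 10.192)
b = -5553 (b = -9 - 154*36 = -9 - 5544 = -5553)
D - b = 107029/10501 - 1*(-5553) = 107029/10501 + 5553 = 58419082/10501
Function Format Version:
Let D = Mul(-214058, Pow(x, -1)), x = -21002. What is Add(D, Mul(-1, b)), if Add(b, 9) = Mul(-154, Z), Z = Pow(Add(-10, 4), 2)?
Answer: Rational(58419082, 10501) ≈ 5563.2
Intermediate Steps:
Z = 36 (Z = Pow(-6, 2) = 36)
D = Rational(107029, 10501) (D = Mul(-214058, Pow(-21002, -1)) = Mul(-214058, Rational(-1, 21002)) = Rational(107029, 10501) ≈ 10.192)
b = -5553 (b = Add(-9, Mul(-154, 36)) = Add(-9, -5544) = -5553)
Add(D, Mul(-1, b)) = Add(Rational(107029, 10501), Mul(-1, -5553)) = Add(Rational(107029, 10501), 5553) = Rational(58419082, 10501)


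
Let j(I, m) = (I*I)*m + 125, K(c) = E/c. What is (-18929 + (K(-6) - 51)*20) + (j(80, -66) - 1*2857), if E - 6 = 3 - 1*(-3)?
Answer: -445121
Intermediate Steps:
E = 12 (E = 6 + (3 - 1*(-3)) = 6 + (3 + 3) = 6 + 6 = 12)
K(c) = 12/c
j(I, m) = 125 + m*I² (j(I, m) = I²*m + 125 = m*I² + 125 = 125 + m*I²)
(-18929 + (K(-6) - 51)*20) + (j(80, -66) - 1*2857) = (-18929 + (12/(-6) - 51)*20) + ((125 - 66*80²) - 1*2857) = (-18929 + (12*(-⅙) - 51)*20) + ((125 - 66*6400) - 2857) = (-18929 + (-2 - 51)*20) + ((125 - 422400) - 2857) = (-18929 - 53*20) + (-422275 - 2857) = (-18929 - 1060) - 425132 = -19989 - 425132 = -445121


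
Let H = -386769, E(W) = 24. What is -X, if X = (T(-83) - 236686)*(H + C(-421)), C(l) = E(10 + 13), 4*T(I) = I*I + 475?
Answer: -90825129525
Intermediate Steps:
T(I) = 475/4 + I²/4 (T(I) = (I*I + 475)/4 = (I² + 475)/4 = (475 + I²)/4 = 475/4 + I²/4)
C(l) = 24
X = 90825129525 (X = ((475/4 + (¼)*(-83)²) - 236686)*(-386769 + 24) = ((475/4 + (¼)*6889) - 236686)*(-386745) = ((475/4 + 6889/4) - 236686)*(-386745) = (1841 - 236686)*(-386745) = -234845*(-386745) = 90825129525)
-X = -1*90825129525 = -90825129525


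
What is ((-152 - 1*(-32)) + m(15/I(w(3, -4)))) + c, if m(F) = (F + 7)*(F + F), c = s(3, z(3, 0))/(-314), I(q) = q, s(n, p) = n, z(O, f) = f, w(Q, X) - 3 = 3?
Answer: -11384/157 ≈ -72.510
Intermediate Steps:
w(Q, X) = 6 (w(Q, X) = 3 + 3 = 6)
c = -3/314 (c = 3/(-314) = 3*(-1/314) = -3/314 ≈ -0.0095541)
m(F) = 2*F*(7 + F) (m(F) = (7 + F)*(2*F) = 2*F*(7 + F))
((-152 - 1*(-32)) + m(15/I(w(3, -4)))) + c = ((-152 - 1*(-32)) + 2*(15/6)*(7 + 15/6)) - 3/314 = ((-152 + 32) + 2*(15*(1/6))*(7 + 15*(1/6))) - 3/314 = (-120 + 2*(5/2)*(7 + 5/2)) - 3/314 = (-120 + 2*(5/2)*(19/2)) - 3/314 = (-120 + 95/2) - 3/314 = -145/2 - 3/314 = -11384/157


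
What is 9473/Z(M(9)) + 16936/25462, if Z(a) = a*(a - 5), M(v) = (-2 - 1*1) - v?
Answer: 4218215/89556 ≈ 47.101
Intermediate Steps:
M(v) = -3 - v (M(v) = (-2 - 1) - v = -3 - v)
Z(a) = a*(-5 + a)
9473/Z(M(9)) + 16936/25462 = 9473/(((-3 - 1*9)*(-5 + (-3 - 1*9)))) + 16936/25462 = 9473/(((-3 - 9)*(-5 + (-3 - 9)))) + 16936*(1/25462) = 9473/((-12*(-5 - 12))) + 292/439 = 9473/((-12*(-17))) + 292/439 = 9473/204 + 292/439 = 4218215/89556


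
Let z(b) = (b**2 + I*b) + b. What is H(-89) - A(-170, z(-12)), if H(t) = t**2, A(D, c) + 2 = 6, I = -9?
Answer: 7917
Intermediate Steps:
z(b) = b**2 - 8*b (z(b) = (b**2 - 9*b) + b = b**2 - 8*b)
A(D, c) = 4 (A(D, c) = -2 + 6 = 4)
H(-89) - A(-170, z(-12)) = (-89)**2 - 1*4 = 7921 - 4 = 7917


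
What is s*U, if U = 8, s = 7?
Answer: 56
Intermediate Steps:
s*U = 7*8 = 56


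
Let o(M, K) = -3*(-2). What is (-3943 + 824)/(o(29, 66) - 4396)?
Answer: 3119/4390 ≈ 0.71048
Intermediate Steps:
o(M, K) = 6
(-3943 + 824)/(o(29, 66) - 4396) = (-3943 + 824)/(6 - 4396) = -3119/(-4390) = -3119*(-1/4390) = 3119/4390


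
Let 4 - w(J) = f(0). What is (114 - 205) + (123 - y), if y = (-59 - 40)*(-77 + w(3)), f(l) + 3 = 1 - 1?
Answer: -6898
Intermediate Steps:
f(l) = -3 (f(l) = -3 + (1 - 1) = -3 + 0 = -3)
w(J) = 7 (w(J) = 4 - 1*(-3) = 4 + 3 = 7)
y = 6930 (y = (-59 - 40)*(-77 + 7) = -99*(-70) = 6930)
(114 - 205) + (123 - y) = (114 - 205) + (123 - 1*6930) = -91 + (123 - 6930) = -91 - 6807 = -6898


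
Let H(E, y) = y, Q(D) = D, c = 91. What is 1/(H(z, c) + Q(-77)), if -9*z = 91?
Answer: 1/14 ≈ 0.071429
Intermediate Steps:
z = -91/9 (z = -1/9*91 = -91/9 ≈ -10.111)
1/(H(z, c) + Q(-77)) = 1/(91 - 77) = 1/14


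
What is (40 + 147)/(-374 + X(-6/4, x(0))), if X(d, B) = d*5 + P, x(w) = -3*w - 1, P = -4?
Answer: -374/771 ≈ -0.48508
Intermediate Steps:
x(w) = -1 - 3*w
X(d, B) = -4 + 5*d (X(d, B) = d*5 - 4 = 5*d - 4 = -4 + 5*d)
(40 + 147)/(-374 + X(-6/4, x(0))) = (40 + 147)/(-374 + (-4 + 5*(-6/4))) = 187/(-374 + (-4 + 5*(-6*1/4))) = 187/(-374 + (-4 + 5*(-3/2))) = 187/(-374 + (-4 - 15/2)) = 187/(-374 - 23/2) = 187/(-771/2) = 187*(-2/771) = -374/771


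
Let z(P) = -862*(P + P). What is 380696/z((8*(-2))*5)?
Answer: 47587/17240 ≈ 2.7603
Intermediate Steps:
z(P) = -1724*P
380696/z((8*(-2))*5) = 380696/((-1724*8*(-2)*5)) = 380696/((-(-27584)*5)) = 380696/((-1724*(-80))) = 380696/137920 = 380696*(1/137920) = 47587/17240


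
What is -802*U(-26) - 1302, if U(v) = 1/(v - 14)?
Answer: -25639/20 ≈ -1281.9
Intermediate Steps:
U(v) = 1/(-14 + v)
-802*U(-26) - 1302 = -802/(-14 - 26) - 1302 = -802/(-40) - 1302 = -802*(-1/40) - 1302 = 401/20 - 1302 = -25639/20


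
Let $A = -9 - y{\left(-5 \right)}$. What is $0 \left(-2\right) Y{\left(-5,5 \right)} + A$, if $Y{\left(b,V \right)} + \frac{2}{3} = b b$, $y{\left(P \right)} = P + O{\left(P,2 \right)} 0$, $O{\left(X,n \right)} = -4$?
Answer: $-4$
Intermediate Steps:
$y{\left(P \right)} = P$ ($y{\left(P \right)} = P - 0 = P + 0 = P$)
$A = -4$ ($A = -9 - -5 = -9 + 5 = -4$)
$Y{\left(b,V \right)} = - \frac{2}{3} + b^{2}$ ($Y{\left(b,V \right)} = - \frac{2}{3} + b b = - \frac{2}{3} + b^{2}$)
$0 \left(-2\right) Y{\left(-5,5 \right)} + A = 0 \left(-2\right) \left(- \frac{2}{3} + \left(-5\right)^{2}\right) - 4 = 0 \left(- \frac{2}{3} + 25\right) - 4 = 0 \cdot \frac{73}{3} - 4 = 0 - 4 = -4$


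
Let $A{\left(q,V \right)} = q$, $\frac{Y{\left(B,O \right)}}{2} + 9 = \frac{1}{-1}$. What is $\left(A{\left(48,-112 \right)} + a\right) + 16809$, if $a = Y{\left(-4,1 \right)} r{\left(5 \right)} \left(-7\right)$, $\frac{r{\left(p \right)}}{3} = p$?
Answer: $18957$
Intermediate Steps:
$r{\left(p \right)} = 3 p$
$Y{\left(B,O \right)} = -20$ ($Y{\left(B,O \right)} = -18 + \frac{2}{-1} = -18 + 2 \left(-1\right) = -18 - 2 = -20$)
$a = 2100$ ($a = - 20 \cdot 3 \cdot 5 \left(-7\right) = \left(-20\right) 15 \left(-7\right) = \left(-300\right) \left(-7\right) = 2100$)
$\left(A{\left(48,-112 \right)} + a\right) + 16809 = \left(48 + 2100\right) + 16809 = 2148 + 16809 = 18957$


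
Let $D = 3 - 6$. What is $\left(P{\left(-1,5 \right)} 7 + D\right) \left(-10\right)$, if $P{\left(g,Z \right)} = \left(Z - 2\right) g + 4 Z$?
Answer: $-1160$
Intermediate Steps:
$P{\left(g,Z \right)} = 4 Z + g \left(-2 + Z\right)$ ($P{\left(g,Z \right)} = \left(Z - 2\right) g + 4 Z = \left(-2 + Z\right) g + 4 Z = g \left(-2 + Z\right) + 4 Z = 4 Z + g \left(-2 + Z\right)$)
$D = -3$ ($D = 3 - 6 = -3$)
$\left(P{\left(-1,5 \right)} 7 + D\right) \left(-10\right) = \left(\left(\left(-2\right) \left(-1\right) + 4 \cdot 5 + 5 \left(-1\right)\right) 7 - 3\right) \left(-10\right) = \left(\left(2 + 20 - 5\right) 7 - 3\right) \left(-10\right) = \left(17 \cdot 7 - 3\right) \left(-10\right) = \left(119 - 3\right) \left(-10\right) = 116 \left(-10\right) = -1160$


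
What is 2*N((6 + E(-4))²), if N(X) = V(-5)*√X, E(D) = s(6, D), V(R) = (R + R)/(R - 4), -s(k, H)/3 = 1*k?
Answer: 80/3 ≈ 26.667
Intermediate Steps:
s(k, H) = -3*k
V(R) = 2*R/(-4 + R) (V(R) = (2*R)/(-4 + R) = 2*R/(-4 + R))
E(D) = -18 (E(D) = -3*6 = -18)
N(X) = 10*√X/9 (N(X) = (2*(-5)/(-4 - 5))*√X = (2*(-5)/(-9))*√X = (2*(-5)*(-⅑))*√X = 10*√X/9)
2*N((6 + E(-4))²) = 2*(10*√((6 - 18)²)/9) = 2*(10*√((-12)²)/9) = 2*(10*√144/9) = 2*((10/9)*12) = 2*(40/3) = 80/3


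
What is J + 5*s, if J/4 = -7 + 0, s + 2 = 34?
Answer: 132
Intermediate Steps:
s = 32 (s = -2 + 34 = 32)
J = -28 (J = 4*(-7 + 0) = 4*(-7) = -28)
J + 5*s = -28 + 5*32 = -28 + 160 = 132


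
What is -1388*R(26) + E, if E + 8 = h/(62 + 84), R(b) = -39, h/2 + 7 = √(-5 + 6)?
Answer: 3951046/73 ≈ 54124.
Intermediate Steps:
h = -12 (h = -14 + 2*√(-5 + 6) = -14 + 2*√1 = -14 + 2*1 = -14 + 2 = -12)
E = -590/73 (E = -8 - 12/(62 + 84) = -8 - 12/146 = -8 + (1/146)*(-12) = -8 - 6/73 = -590/73 ≈ -8.0822)
-1388*R(26) + E = -1388*(-39) - 590/73 = 54132 - 590/73 = 3951046/73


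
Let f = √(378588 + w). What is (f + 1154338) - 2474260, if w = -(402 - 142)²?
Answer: -1319922 + 2*√77747 ≈ -1.3194e+6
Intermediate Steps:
w = -67600 (w = -1*260² = -1*67600 = -67600)
f = 2*√77747 (f = √(378588 - 67600) = √310988 = 2*√77747 ≈ 557.66)
(f + 1154338) - 2474260 = (2*√77747 + 1154338) - 2474260 = (1154338 + 2*√77747) - 2474260 = -1319922 + 2*√77747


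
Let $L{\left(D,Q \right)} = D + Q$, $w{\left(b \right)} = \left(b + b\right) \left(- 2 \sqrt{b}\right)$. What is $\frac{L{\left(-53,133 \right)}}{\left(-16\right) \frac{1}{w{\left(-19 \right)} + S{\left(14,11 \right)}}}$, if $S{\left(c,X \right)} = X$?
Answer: $-55 - 380 i \sqrt{19} \approx -55.0 - 1656.4 i$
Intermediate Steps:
$w{\left(b \right)} = - 4 b^{\frac{3}{2}}$ ($w{\left(b \right)} = 2 b \left(- 2 \sqrt{b}\right) = - 4 b^{\frac{3}{2}}$)
$\frac{L{\left(-53,133 \right)}}{\left(-16\right) \frac{1}{w{\left(-19 \right)} + S{\left(14,11 \right)}}} = \frac{-53 + 133}{\left(-16\right) \frac{1}{- 4 \left(-19\right)^{\frac{3}{2}} + 11}} = \frac{80}{\left(-16\right) \frac{1}{- 4 \left(- 19 i \sqrt{19}\right) + 11}} = \frac{80}{\left(-16\right) \frac{1}{76 i \sqrt{19} + 11}} = \frac{80}{\left(-16\right) \frac{1}{11 + 76 i \sqrt{19}}} = 80 \left(- \frac{11}{16} - \frac{19 i \sqrt{19}}{4}\right) = -55 - 380 i \sqrt{19}$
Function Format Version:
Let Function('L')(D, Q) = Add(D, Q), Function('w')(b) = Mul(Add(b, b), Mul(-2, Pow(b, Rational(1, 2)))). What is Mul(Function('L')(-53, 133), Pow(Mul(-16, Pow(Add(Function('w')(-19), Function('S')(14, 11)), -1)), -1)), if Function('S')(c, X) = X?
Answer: Add(-55, Mul(-380, I, Pow(19, Rational(1, 2)))) ≈ Add(-55.000, Mul(-1656.4, I))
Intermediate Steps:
Function('w')(b) = Mul(-4, Pow(b, Rational(3, 2))) (Function('w')(b) = Mul(Mul(2, b), Mul(-2, Pow(b, Rational(1, 2)))) = Mul(-4, Pow(b, Rational(3, 2))))
Mul(Function('L')(-53, 133), Pow(Mul(-16, Pow(Add(Function('w')(-19), Function('S')(14, 11)), -1)), -1)) = Mul(Add(-53, 133), Pow(Mul(-16, Pow(Add(Mul(-4, Pow(-19, Rational(3, 2))), 11), -1)), -1)) = Mul(80, Pow(Mul(-16, Pow(Add(Mul(-4, Mul(-19, I, Pow(19, Rational(1, 2)))), 11), -1)), -1)) = Mul(80, Pow(Mul(-16, Pow(Add(Mul(76, I, Pow(19, Rational(1, 2))), 11), -1)), -1)) = Mul(80, Pow(Mul(-16, Pow(Add(11, Mul(76, I, Pow(19, Rational(1, 2)))), -1)), -1)) = Mul(80, Add(Rational(-11, 16), Mul(Rational(-19, 4), I, Pow(19, Rational(1, 2))))) = Add(-55, Mul(-380, I, Pow(19, Rational(1, 2))))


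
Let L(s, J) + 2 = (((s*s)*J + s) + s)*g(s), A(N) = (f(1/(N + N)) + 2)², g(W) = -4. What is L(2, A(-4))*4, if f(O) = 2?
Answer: -1096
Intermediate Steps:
A(N) = 16 (A(N) = (2 + 2)² = 4² = 16)
L(s, J) = -2 - 8*s - 4*J*s² (L(s, J) = -2 + (((s*s)*J + s) + s)*(-4) = -2 + ((s²*J + s) + s)*(-4) = -2 + ((J*s² + s) + s)*(-4) = -2 + ((s + J*s²) + s)*(-4) = -2 + (2*s + J*s²)*(-4) = -2 + (-8*s - 4*J*s²) = -2 - 8*s - 4*J*s²)
L(2, A(-4))*4 = (-2 - 8*2 - 4*16*2²)*4 = (-2 - 16 - 4*16*4)*4 = (-2 - 16 - 256)*4 = -274*4 = -1096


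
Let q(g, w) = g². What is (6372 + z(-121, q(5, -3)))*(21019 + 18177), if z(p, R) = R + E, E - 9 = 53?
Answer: 253166964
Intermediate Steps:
E = 62 (E = 9 + 53 = 62)
z(p, R) = 62 + R (z(p, R) = R + 62 = 62 + R)
(6372 + z(-121, q(5, -3)))*(21019 + 18177) = (6372 + (62 + 5²))*(21019 + 18177) = (6372 + (62 + 25))*39196 = (6372 + 87)*39196 = 6459*39196 = 253166964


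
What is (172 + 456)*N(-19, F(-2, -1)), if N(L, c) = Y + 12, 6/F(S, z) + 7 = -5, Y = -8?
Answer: 2512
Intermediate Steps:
F(S, z) = -½ (F(S, z) = 6/(-7 - 5) = 6/(-12) = 6*(-1/12) = -½)
N(L, c) = 4 (N(L, c) = -8 + 12 = 4)
(172 + 456)*N(-19, F(-2, -1)) = (172 + 456)*4 = 628*4 = 2512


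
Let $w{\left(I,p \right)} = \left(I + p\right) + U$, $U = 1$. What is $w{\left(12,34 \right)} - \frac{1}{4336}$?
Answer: $\frac{203791}{4336} \approx 47.0$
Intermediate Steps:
$w{\left(I,p \right)} = 1 + I + p$ ($w{\left(I,p \right)} = \left(I + p\right) + 1 = 1 + I + p$)
$w{\left(12,34 \right)} - \frac{1}{4336} = \left(1 + 12 + 34\right) - \frac{1}{4336} = 47 - \frac{1}{4336} = \frac{203791}{4336}$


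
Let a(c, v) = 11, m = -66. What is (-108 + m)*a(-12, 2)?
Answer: -1914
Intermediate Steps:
(-108 + m)*a(-12, 2) = (-108 - 66)*11 = -174*11 = -1914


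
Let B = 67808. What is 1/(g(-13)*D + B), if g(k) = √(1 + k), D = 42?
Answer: 4238/287371627 - 21*I*√3/1149486508 ≈ 1.4747e-5 - 3.1643e-8*I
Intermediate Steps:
1/(g(-13)*D + B) = 1/(√(1 - 13)*42 + 67808) = 1/(√(-12)*42 + 67808) = 1/((2*I*√3)*42 + 67808) = 1/(84*I*√3 + 67808) = 1/(67808 + 84*I*√3)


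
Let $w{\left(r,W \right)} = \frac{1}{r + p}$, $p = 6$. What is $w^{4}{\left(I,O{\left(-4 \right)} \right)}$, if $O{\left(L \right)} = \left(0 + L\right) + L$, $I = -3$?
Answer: $\frac{1}{81} \approx 0.012346$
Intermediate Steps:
$O{\left(L \right)} = 2 L$ ($O{\left(L \right)} = L + L = 2 L$)
$w{\left(r,W \right)} = \frac{1}{6 + r}$ ($w{\left(r,W \right)} = \frac{1}{r + 6} = \frac{1}{6 + r}$)
$w^{4}{\left(I,O{\left(-4 \right)} \right)} = \left(\frac{1}{6 - 3}\right)^{4} = \left(\frac{1}{3}\right)^{4} = \frac{1}{81}$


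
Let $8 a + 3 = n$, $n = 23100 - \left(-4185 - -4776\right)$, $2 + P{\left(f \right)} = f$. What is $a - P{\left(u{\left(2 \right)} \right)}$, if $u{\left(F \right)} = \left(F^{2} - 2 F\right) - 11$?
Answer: $\frac{11305}{4} \approx 2826.3$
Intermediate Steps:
$u{\left(F \right)} = -11 + F^{2} - 2 F$
$P{\left(f \right)} = -2 + f$
$n = 22509$ ($n = 23100 - \left(-4185 + 4776\right) = 23100 - 591 = 22509$)
$a = \frac{11253}{4}$ ($a = - \frac{3}{8} + \frac{1}{8} \cdot 22509 = - \frac{3}{8} + \frac{22509}{8} = \frac{11253}{4} \approx 2813.3$)
$a - P{\left(u{\left(2 \right)} \right)} = \frac{11253}{4} - \left(-2 - \left(15 - 4\right)\right) = \frac{11253}{4} - \left(-2 - 11\right) = \frac{11253}{4} - -13 = \frac{11253}{4} + 13 = \frac{11305}{4}$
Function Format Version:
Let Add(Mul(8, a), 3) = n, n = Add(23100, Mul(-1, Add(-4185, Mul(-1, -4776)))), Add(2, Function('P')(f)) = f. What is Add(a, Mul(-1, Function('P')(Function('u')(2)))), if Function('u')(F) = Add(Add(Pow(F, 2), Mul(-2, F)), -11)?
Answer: Rational(11305, 4) ≈ 2826.3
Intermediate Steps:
Function('u')(F) = Add(-11, Pow(F, 2), Mul(-2, F))
Function('P')(f) = Add(-2, f)
n = 22509 (n = Add(23100, Mul(-1, Add(-4185, 4776))) = Add(23100, Mul(-1, 591)) = Add(23100, -591) = 22509)
a = Rational(11253, 4) (a = Add(Rational(-3, 8), Mul(Rational(1, 8), 22509)) = Add(Rational(-3, 8), Rational(22509, 8)) = Rational(11253, 4) ≈ 2813.3)
Add(a, Mul(-1, Function('P')(Function('u')(2)))) = Add(Rational(11253, 4), Mul(-1, Add(-2, Add(-11, Pow(2, 2), Mul(-2, 2))))) = Add(Rational(11253, 4), Mul(-1, Add(-2, Add(-11, 4, -4)))) = Add(Rational(11253, 4), Mul(-1, Add(-2, -11))) = Add(Rational(11253, 4), Mul(-1, -13)) = Add(Rational(11253, 4), 13) = Rational(11305, 4)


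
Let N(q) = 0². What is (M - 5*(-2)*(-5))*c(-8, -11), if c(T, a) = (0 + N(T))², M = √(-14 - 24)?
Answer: 0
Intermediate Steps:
N(q) = 0
M = I*√38 (M = √(-38) = I*√38 ≈ 6.1644*I)
c(T, a) = 0 (c(T, a) = (0 + 0)² = 0² = 0)
(M - 5*(-2)*(-5))*c(-8, -11) = (I*√38 - 5*(-2)*(-5))*0 = (I*√38 + 10*(-5))*0 = (I*√38 - 50)*0 = (-50 + I*√38)*0 = 0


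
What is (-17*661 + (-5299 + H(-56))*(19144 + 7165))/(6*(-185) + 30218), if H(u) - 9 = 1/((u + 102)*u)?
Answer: -358542768181/74982208 ≈ -4781.7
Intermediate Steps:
H(u) = 9 + 1/(u*(102 + u)) (H(u) = 9 + 1/((u + 102)*u) = 9 + 1/((102 + u)*u) = 9 + 1/(u*(102 + u)))
(-17*661 + (-5299 + H(-56))*(19144 + 7165))/(6*(-185) + 30218) = (-17*661 + (-5299 + (1 + 9*(-56)² + 918*(-56))/((-56)*(102 - 56)))*(19144 + 7165))/(6*(-185) + 30218) = (-11237 + (-5299 - 1/56*(1 + 9*3136 - 51408)/46)*26309)/(-1110 + 30218) = (-11237 + (-5299 - 1/56*1/46*(1 + 28224 - 51408))*26309)/29108 = (-11237 + (-5299 - 1/56*1/46*(-23183))*26309)*(1/29108) = (-11237 + (-5299 + 23183/2576)*26309)*(1/29108) = (-11237 - 13627041/2576*26309)*(1/29108) = (-11237 - 358513821669/2576)*(1/29108) = -358542768181/2576*1/29108 = -358542768181/74982208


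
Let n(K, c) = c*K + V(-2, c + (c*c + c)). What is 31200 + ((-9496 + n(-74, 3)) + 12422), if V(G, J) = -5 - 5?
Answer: 33894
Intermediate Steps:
V(G, J) = -10
n(K, c) = -10 + K*c (n(K, c) = c*K - 10 = K*c - 10 = -10 + K*c)
31200 + ((-9496 + n(-74, 3)) + 12422) = 31200 + ((-9496 + (-10 - 74*3)) + 12422) = 31200 + ((-9496 + (-10 - 222)) + 12422) = 31200 + ((-9496 - 232) + 12422) = 31200 + (-9728 + 12422) = 31200 + 2694 = 33894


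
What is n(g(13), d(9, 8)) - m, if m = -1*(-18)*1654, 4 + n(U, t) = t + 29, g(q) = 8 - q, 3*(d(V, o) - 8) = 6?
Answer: -29737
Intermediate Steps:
d(V, o) = 10 (d(V, o) = 8 + (⅓)*6 = 8 + 2 = 10)
n(U, t) = 25 + t (n(U, t) = -4 + (t + 29) = -4 + (29 + t) = 25 + t)
m = 29772 (m = 18*1654 = 29772)
n(g(13), d(9, 8)) - m = (25 + 10) - 1*29772 = 35 - 29772 = -29737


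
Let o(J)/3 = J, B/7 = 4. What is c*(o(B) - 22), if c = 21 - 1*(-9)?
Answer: 1860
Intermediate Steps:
B = 28 (B = 7*4 = 28)
o(J) = 3*J
c = 30 (c = 21 + 9 = 30)
c*(o(B) - 22) = 30*(3*28 - 22) = 30*(84 - 22) = 30*62 = 1860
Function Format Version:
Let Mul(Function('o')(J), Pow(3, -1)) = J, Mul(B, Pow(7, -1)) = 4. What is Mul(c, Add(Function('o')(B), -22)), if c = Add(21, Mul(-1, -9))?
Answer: 1860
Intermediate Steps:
B = 28 (B = Mul(7, 4) = 28)
Function('o')(J) = Mul(3, J)
c = 30 (c = Add(21, 9) = 30)
Mul(c, Add(Function('o')(B), -22)) = Mul(30, Add(Mul(3, 28), -22)) = Mul(30, Add(84, -22)) = Mul(30, 62) = 1860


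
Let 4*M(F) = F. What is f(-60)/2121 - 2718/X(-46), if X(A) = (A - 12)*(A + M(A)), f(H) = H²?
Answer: 2080374/2357845 ≈ 0.88232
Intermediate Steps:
M(F) = F/4
X(A) = 5*A*(-12 + A)/4 (X(A) = (A - 12)*(A + A/4) = (-12 + A)*(5*A/4) = 5*A*(-12 + A)/4)
f(-60)/2121 - 2718/X(-46) = (-60)²/2121 - 2718*(-2/(115*(-12 - 46))) = 3600*(1/2121) - 2718/((5/4)*(-46)*(-58)) = 1200/707 - 2718/3335 = 2080374/2357845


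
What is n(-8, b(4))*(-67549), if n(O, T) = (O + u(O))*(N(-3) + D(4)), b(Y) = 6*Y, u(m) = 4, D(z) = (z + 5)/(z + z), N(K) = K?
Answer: -1013235/2 ≈ -5.0662e+5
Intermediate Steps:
D(z) = (5 + z)/(2*z) (D(z) = (5 + z)/((2*z)) = (5 + z)*(1/(2*z)) = (5 + z)/(2*z))
n(O, T) = -15/2 - 15*O/8 (n(O, T) = (O + 4)*(-3 + (1/2)*(5 + 4)/4) = (4 + O)*(-3 + (1/2)*(1/4)*9) = (4 + O)*(-3 + 9/8) = (4 + O)*(-15/8) = -15/2 - 15*O/8)
n(-8, b(4))*(-67549) = (-15/2 - 15/8*(-8))*(-67549) = (-15/2 + 15)*(-67549) = (15/2)*(-67549) = -1013235/2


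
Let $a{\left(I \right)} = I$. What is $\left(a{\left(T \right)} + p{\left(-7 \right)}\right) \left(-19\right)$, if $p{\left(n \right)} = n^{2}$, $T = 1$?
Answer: $-950$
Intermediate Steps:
$\left(a{\left(T \right)} + p{\left(-7 \right)}\right) \left(-19\right) = \left(1 + \left(-7\right)^{2}\right) \left(-19\right) = \left(1 + 49\right) \left(-19\right) = 50 \left(-19\right) = -950$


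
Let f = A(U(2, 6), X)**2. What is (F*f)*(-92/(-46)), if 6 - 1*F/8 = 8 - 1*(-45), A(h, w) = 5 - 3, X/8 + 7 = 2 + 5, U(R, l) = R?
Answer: -3008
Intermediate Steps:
X = 0 (X = -56 + 8*(2 + 5) = -56 + 8*7 = -56 + 56 = 0)
A(h, w) = 2
F = -376 (F = 48 - 8*(8 - 1*(-45)) = 48 - 8*(8 + 45) = 48 - 8*53 = 48 - 424 = -376)
f = 4 (f = 2**2 = 4)
(F*f)*(-92/(-46)) = (-376*4)*(-92/(-46)) = -(-138368)*(-1)/46 = -1504*2 = -3008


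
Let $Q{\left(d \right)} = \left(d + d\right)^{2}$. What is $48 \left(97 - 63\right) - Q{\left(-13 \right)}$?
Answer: $956$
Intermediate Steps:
$Q{\left(d \right)} = 4 d^{2}$ ($Q{\left(d \right)} = \left(2 d\right)^{2} = 4 d^{2}$)
$48 \left(97 - 63\right) - Q{\left(-13 \right)} = 48 \left(97 - 63\right) - 4 \left(-13\right)^{2} = 48 \cdot 34 - 4 \cdot 169 = 1632 - 676 = 956$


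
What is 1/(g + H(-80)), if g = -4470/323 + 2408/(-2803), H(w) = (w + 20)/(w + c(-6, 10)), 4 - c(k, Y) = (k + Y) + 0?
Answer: -3621476/50512669 ≈ -0.071694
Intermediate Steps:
c(k, Y) = 4 - Y - k (c(k, Y) = 4 - ((k + Y) + 0) = 4 - ((Y + k) + 0) = 4 - (Y + k) = 4 + (-Y - k) = 4 - Y - k)
H(w) = (20 + w)/w (H(w) = (w + 20)/(w + (4 - 1*10 - 1*(-6))) = (20 + w)/(w + (4 - 10 + 6)) = (20 + w)/(w + 0) = (20 + w)/w)
g = -13307194/905369 (g = -4470*1/323 + 2408*(-1/2803) = -4470/323 - 2408/2803 = -13307194/905369 ≈ -14.698)
1/(g + H(-80)) = 1/(-13307194/905369 + (20 - 80)/(-80)) = 1/(-13307194/905369 - 1/80*(-60)) = 1/(-13307194/905369 + ¾) = 1/(-50512669/3621476) = -3621476/50512669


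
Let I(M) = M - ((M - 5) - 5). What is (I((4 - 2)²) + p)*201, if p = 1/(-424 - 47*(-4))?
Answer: 474159/236 ≈ 2009.1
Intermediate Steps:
p = -1/236 (p = 1/(-424 + 188) = 1/(-236) = -1/236 ≈ -0.0042373)
I(M) = 10 (I(M) = M - ((-5 + M) - 5) = M - (-10 + M) = M + (10 - M) = 10)
(I((4 - 2)²) + p)*201 = (10 - 1/236)*201 = (2359/236)*201 = 474159/236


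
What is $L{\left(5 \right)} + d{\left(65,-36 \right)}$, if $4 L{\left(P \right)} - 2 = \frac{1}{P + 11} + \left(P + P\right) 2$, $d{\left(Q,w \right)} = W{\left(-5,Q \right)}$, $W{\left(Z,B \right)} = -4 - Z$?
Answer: $\frac{417}{64} \approx 6.5156$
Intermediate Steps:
$d{\left(Q,w \right)} = 1$ ($d{\left(Q,w \right)} = -4 - -5 = -4 + 5 = 1$)
$L{\left(P \right)} = \frac{1}{2} + P + \frac{1}{4 \left(11 + P\right)}$ ($L{\left(P \right)} = \frac{1}{2} + \frac{\frac{1}{P + 11} + \left(P + P\right) 2}{4} = \frac{1}{2} + \frac{\frac{1}{11 + P} + 2 P 2}{4} = \frac{1}{2} + \frac{\frac{1}{11 + P} + 4 P}{4} = \frac{1}{2} + \left(P + \frac{1}{4 \left(11 + P\right)}\right) = \frac{1}{2} + P + \frac{1}{4 \left(11 + P\right)}$)
$L{\left(5 \right)} + d{\left(65,-36 \right)} = \frac{23 + 4 \cdot 5^{2} + 46 \cdot 5}{4 \left(11 + 5\right)} + 1 = \frac{23 + 4 \cdot 25 + 230}{4 \cdot 16} + 1 = \frac{1}{4} \cdot \frac{1}{16} \left(23 + 100 + 230\right) + 1 = \frac{1}{4} \cdot \frac{1}{16} \cdot 353 + 1 = \frac{353}{64} + 1 = \frac{417}{64}$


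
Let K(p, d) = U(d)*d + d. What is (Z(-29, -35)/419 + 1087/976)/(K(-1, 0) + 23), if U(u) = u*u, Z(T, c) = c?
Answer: 421293/9405712 ≈ 0.044791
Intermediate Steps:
U(u) = u²
K(p, d) = d + d³ (K(p, d) = d²*d + d = d³ + d = d + d³)
(Z(-29, -35)/419 + 1087/976)/(K(-1, 0) + 23) = (-35/419 + 1087/976)/((0 + 0³) + 23) = (-35*1/419 + 1087*(1/976))/((0 + 0) + 23) = (-35/419 + 1087/976)/(0 + 23) = (421293/408944)/23 = (1/23)*(421293/408944) = 421293/9405712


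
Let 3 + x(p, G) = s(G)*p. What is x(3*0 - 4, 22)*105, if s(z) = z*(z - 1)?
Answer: -194355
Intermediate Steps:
s(z) = z*(-1 + z)
x(p, G) = -3 + G*p*(-1 + G) (x(p, G) = -3 + (G*(-1 + G))*p = -3 + G*p*(-1 + G))
x(3*0 - 4, 22)*105 = (-3 + 22*(3*0 - 4)*(-1 + 22))*105 = (-3 + 22*(0 - 4)*21)*105 = (-3 + 22*(-4)*21)*105 = (-3 - 1848)*105 = -1851*105 = -194355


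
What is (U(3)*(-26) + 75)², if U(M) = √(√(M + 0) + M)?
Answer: (75 - 26*√(3 + √3))² ≈ 340.09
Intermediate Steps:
U(M) = √(M + √M) (U(M) = √(√M + M) = √(M + √M))
(U(3)*(-26) + 75)² = (√(3 + √3)*(-26) + 75)² = (-26*√(3 + √3) + 75)² = (75 - 26*√(3 + √3))²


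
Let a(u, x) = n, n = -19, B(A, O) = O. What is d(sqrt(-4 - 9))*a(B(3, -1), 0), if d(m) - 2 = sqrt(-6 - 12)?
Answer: -38 - 57*I*sqrt(2) ≈ -38.0 - 80.61*I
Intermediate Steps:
a(u, x) = -19
d(m) = 2 + 3*I*sqrt(2) (d(m) = 2 + sqrt(-6 - 12) = 2 + sqrt(-18) = 2 + 3*I*sqrt(2))
d(sqrt(-4 - 9))*a(B(3, -1), 0) = (2 + 3*I*sqrt(2))*(-19) = -38 - 57*I*sqrt(2)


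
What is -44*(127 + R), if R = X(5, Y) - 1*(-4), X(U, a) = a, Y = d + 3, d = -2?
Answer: -5808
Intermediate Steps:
Y = 1 (Y = -2 + 3 = 1)
R = 5 (R = 1 - 1*(-4) = 1 + 4 = 5)
-44*(127 + R) = -44*(127 + 5) = -44*132 = -5808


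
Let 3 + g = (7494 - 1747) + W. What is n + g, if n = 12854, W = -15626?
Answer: 2972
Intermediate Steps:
g = -9882 (g = -3 + ((7494 - 1747) - 15626) = -3 + (5747 - 15626) = -3 - 9879 = -9882)
n + g = 12854 - 9882 = 2972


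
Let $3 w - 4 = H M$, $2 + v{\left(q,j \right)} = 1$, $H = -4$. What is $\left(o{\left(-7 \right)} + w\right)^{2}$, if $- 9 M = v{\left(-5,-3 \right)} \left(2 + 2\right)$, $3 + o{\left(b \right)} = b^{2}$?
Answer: $\frac{1592644}{729} \approx 2184.7$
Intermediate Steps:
$v{\left(q,j \right)} = -1$ ($v{\left(q,j \right)} = -2 + 1 = -1$)
$o{\left(b \right)} = -3 + b^{2}$
$M = \frac{4}{9}$ ($M = - \frac{\left(-1\right) \left(2 + 2\right)}{9} = - \frac{\left(-1\right) 4}{9} = \left(- \frac{1}{9}\right) \left(-4\right) = \frac{4}{9} \approx 0.44444$)
$w = \frac{20}{27}$ ($w = \frac{4}{3} + \frac{\left(-4\right) \frac{4}{9}}{3} = \frac{4}{3} + \frac{1}{3} \left(- \frac{16}{9}\right) = \frac{4}{3} - \frac{16}{27} = \frac{20}{27} \approx 0.74074$)
$\left(o{\left(-7 \right)} + w\right)^{2} = \left(\left(-3 + \left(-7\right)^{2}\right) + \frac{20}{27}\right)^{2} = \left(\left(-3 + 49\right) + \frac{20}{27}\right)^{2} = \left(46 + \frac{20}{27}\right)^{2} = \left(\frac{1262}{27}\right)^{2} = \frac{1592644}{729}$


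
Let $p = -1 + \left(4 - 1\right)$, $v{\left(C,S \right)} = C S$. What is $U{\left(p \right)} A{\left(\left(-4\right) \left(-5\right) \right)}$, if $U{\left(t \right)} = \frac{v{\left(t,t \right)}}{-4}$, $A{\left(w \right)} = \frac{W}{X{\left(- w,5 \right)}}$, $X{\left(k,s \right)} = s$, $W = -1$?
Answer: $\frac{1}{5} \approx 0.2$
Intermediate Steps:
$A{\left(w \right)} = - \frac{1}{5}$
$p = 2$ ($p = -1 + 3 = 2$)
$U{\left(t \right)} = - \frac{t^{2}}{4}$ ($U{\left(t \right)} = \frac{t t}{-4} = t^{2} \left(- \frac{1}{4}\right) = - \frac{t^{2}}{4}$)
$U{\left(p \right)} A{\left(\left(-4\right) \left(-5\right) \right)} = - \frac{2^{2}}{4} \left(- \frac{1}{5}\right) = \left(- \frac{1}{4}\right) 4 \left(- \frac{1}{5}\right) = \left(-1\right) \left(- \frac{1}{5}\right) = \frac{1}{5}$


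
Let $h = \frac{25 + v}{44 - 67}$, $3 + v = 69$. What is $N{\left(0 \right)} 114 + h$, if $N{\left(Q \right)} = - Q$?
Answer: $- \frac{91}{23} \approx -3.9565$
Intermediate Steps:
$v = 66$ ($v = -3 + 69 = 66$)
$h = - \frac{91}{23}$ ($h = \frac{25 + 66}{44 - 67} = \frac{91}{-23} = 91 \left(- \frac{1}{23}\right) = - \frac{91}{23} \approx -3.9565$)
$N{\left(0 \right)} 114 + h = \left(-1\right) 0 \cdot 114 - \frac{91}{23} = 0 \cdot 114 - \frac{91}{23} = 0 - \frac{91}{23} = - \frac{91}{23}$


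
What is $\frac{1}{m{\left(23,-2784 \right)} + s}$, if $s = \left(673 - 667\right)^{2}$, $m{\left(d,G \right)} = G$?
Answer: $- \frac{1}{2748} \approx -0.0003639$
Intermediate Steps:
$s = 36$ ($s = \left(673 + \left(-698 + 31\right)\right)^{2} = \left(673 - 667\right)^{2} = 6^{2} = 36$)
$\frac{1}{m{\left(23,-2784 \right)} + s} = \frac{1}{-2784 + 36} = \frac{1}{-2748} = - \frac{1}{2748}$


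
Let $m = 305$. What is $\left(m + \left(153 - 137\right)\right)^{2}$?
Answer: $103041$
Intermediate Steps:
$\left(m + \left(153 - 137\right)\right)^{2} = \left(305 + \left(153 - 137\right)\right)^{2} = \left(305 + 16\right)^{2} = 321^{2} = 103041$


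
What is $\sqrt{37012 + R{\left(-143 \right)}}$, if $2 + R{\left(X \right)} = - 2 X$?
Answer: $12 \sqrt{259} \approx 193.12$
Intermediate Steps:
$R{\left(X \right)} = -2 - 2 X$
$\sqrt{37012 + R{\left(-143 \right)}} = \sqrt{37012 - -284} = \sqrt{37012 + \left(-2 + 286\right)} = \sqrt{37012 + 284} = \sqrt{37296} = 12 \sqrt{259}$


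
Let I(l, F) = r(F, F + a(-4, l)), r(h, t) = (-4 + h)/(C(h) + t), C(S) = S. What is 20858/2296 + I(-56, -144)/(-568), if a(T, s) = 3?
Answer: 211009577/23229780 ≈ 9.0836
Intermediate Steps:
r(h, t) = (-4 + h)/(h + t)
I(l, F) = (-4 + F)/(3 + 2*F) (I(l, F) = (-4 + F)/(F + (F + 3)) = (-4 + F)/(F + (3 + F)) = (-4 + F)/(3 + 2*F))
20858/2296 + I(-56, -144)/(-568) = 20858/2296 + ((-4 - 144)/(3 + 2*(-144)))/(-568) = 20858*(1/2296) + (-148/(3 - 288))*(-1/568) = 10429/1148 + (-148/(-285))*(-1/568) = 10429/1148 - 1/285*(-148)*(-1/568) = 10429/1148 + (148/285)*(-1/568) = 10429/1148 - 37/40470 = 211009577/23229780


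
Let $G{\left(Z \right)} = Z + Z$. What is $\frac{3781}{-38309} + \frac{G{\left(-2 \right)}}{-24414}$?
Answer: $- \frac{46078049}{467637963} \approx -0.098534$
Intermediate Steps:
$G{\left(Z \right)} = 2 Z$
$\frac{3781}{-38309} + \frac{G{\left(-2 \right)}}{-24414} = \frac{3781}{-38309} + \frac{2 \left(-2\right)}{-24414} = 3781 \left(- \frac{1}{38309}\right) - - \frac{2}{12207} = - \frac{3781}{38309} + \frac{2}{12207} = - \frac{46078049}{467637963}$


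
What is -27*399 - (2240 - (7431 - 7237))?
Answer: -12819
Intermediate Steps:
-27*399 - (2240 - (7431 - 7237)) = -10773 - (2240 - 1*194) = -10773 - (2240 - 194) = -10773 - 1*2046 = -10773 - 2046 = -12819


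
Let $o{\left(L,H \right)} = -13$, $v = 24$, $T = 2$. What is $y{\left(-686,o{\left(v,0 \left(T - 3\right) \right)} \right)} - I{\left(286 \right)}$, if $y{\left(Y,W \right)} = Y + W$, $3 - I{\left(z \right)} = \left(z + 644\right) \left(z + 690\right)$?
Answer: $906978$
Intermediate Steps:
$I{\left(z \right)} = 3 - \left(644 + z\right) \left(690 + z\right)$ ($I{\left(z \right)} = 3 - \left(z + 644\right) \left(z + 690\right) = 3 - \left(644 + z\right) \left(690 + z\right)$)
$y{\left(Y,W \right)} = W + Y$
$y{\left(-686,o{\left(v,0 \left(T - 3\right) \right)} \right)} - I{\left(286 \right)} = \left(-13 - 686\right) - \left(-444357 - 286^{2} - 381524\right) = -699 - \left(-444357 - 81796 - 381524\right) = -699 - -907677 = -699 + 907677 = 906978$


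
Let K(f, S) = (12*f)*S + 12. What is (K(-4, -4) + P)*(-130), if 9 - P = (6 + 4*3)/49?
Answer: -1354470/49 ≈ -27642.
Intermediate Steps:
K(f, S) = 12 + 12*S*f (K(f, S) = 12*S*f + 12 = 12 + 12*S*f)
P = 423/49 (P = 9 - (6 + 4*3)/49 = 9 - (6 + 12)/49 = 9 - 18/49 = 423/49 ≈ 8.6327)
(K(-4, -4) + P)*(-130) = ((12 + 12*(-4)*(-4)) + 423/49)*(-130) = ((12 + 192) + 423/49)*(-130) = (204 + 423/49)*(-130) = (10419/49)*(-130) = -1354470/49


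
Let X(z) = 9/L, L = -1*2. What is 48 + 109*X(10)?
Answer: -885/2 ≈ -442.50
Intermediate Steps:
L = -2
X(z) = -9/2 (X(z) = 9/(-2) = 9*(-½) = -9/2)
48 + 109*X(10) = 48 + 109*(-9/2) = 48 - 981/2 = -885/2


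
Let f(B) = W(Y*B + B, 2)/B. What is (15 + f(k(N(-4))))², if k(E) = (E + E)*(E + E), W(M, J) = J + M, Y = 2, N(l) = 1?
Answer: 1369/4 ≈ 342.25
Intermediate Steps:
k(E) = 4*E² (k(E) = (2*E)*(2*E) = 4*E²)
f(B) = (2 + 3*B)/B (f(B) = (2 + (2*B + B))/B = (2 + 3*B)/B)
(15 + f(k(N(-4))))² = (15 + (3 + 2/((4*1²))))² = (15 + (3 + 2/((4*1))))² = (15 + (3 + 2/4))² = (15 + (3 + 2*(¼)))² = (15 + (3 + ½))² = (15 + 7/2)² = (37/2)² = 1369/4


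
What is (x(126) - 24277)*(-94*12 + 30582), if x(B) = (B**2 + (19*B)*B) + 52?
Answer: 8638710930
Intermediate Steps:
x(B) = 52 + 20*B**2 (x(B) = (B**2 + 19*B**2) + 52 = 20*B**2 + 52 = 52 + 20*B**2)
(x(126) - 24277)*(-94*12 + 30582) = ((52 + 20*126**2) - 24277)*(-94*12 + 30582) = ((52 + 20*15876) - 24277)*(-1128 + 30582) = ((52 + 317520) - 24277)*29454 = (317572 - 24277)*29454 = 293295*29454 = 8638710930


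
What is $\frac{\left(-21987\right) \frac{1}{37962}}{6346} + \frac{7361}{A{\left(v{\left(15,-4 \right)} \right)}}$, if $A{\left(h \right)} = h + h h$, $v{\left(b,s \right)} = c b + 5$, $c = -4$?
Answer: $\frac{32837963633}{13249876860} \approx 2.4784$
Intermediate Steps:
$v{\left(b,s \right)} = 5 - 4 b$ ($v{\left(b,s \right)} = - 4 b + 5 = 5 - 4 b$)
$A{\left(h \right)} = h + h^{2}$
$\frac{\left(-21987\right) \frac{1}{37962}}{6346} + \frac{7361}{A{\left(v{\left(15,-4 \right)} \right)}} = \frac{\left(-21987\right) \frac{1}{37962}}{6346} + \frac{7361}{\left(5 - 60\right) \left(1 + \left(5 - 60\right)\right)} = \left(-21987\right) \frac{1}{37962} \cdot \frac{1}{6346} + \frac{7361}{\left(5 - 60\right) \left(1 + \left(5 - 60\right)\right)} = \left(- \frac{2443}{4218}\right) \frac{1}{6346} + \frac{7361}{\left(-55\right) \left(1 - 55\right)} = - \frac{2443}{26767428} + \frac{7361}{\left(-55\right) \left(-54\right)} = - \frac{2443}{26767428} + \frac{7361}{2970} = \frac{32837963633}{13249876860}$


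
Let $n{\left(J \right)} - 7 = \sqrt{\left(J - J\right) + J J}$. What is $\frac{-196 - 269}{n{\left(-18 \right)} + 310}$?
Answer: $- \frac{93}{67} \approx -1.3881$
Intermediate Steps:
$n{\left(J \right)} = 7 + \sqrt{J^{2}}$ ($n{\left(J \right)} = 7 + \sqrt{\left(J - J\right) + J J} = 7 + \sqrt{0 + J^{2}} = 7 + \sqrt{J^{2}}$)
$\frac{-196 - 269}{n{\left(-18 \right)} + 310} = \frac{-196 - 269}{\left(7 + \sqrt{\left(-18\right)^{2}}\right) + 310} = - \frac{465}{\left(7 + \sqrt{324}\right) + 310} = - \frac{465}{\left(7 + 18\right) + 310} = - \frac{465}{25 + 310} = - \frac{465}{335} = \left(-465\right) \frac{1}{335} = - \frac{93}{67}$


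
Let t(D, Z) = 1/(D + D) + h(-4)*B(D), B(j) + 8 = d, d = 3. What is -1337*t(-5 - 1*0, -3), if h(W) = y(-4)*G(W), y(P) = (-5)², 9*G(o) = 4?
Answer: 6697033/90 ≈ 74412.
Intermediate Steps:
G(o) = 4/9 (G(o) = (⅑)*4 = 4/9)
y(P) = 25
B(j) = -5 (B(j) = -8 + 3 = -5)
h(W) = 100/9 (h(W) = 25*(4/9) = 100/9)
t(D, Z) = -500/9 + 1/(2*D) (t(D, Z) = 1/(D + D) + (100/9)*(-5) = 1/(2*D) - 500/9 = -500/9 + 1/(2*D))
-1337*t(-5 - 1*0, -3) = -1337*(9 - 1000*(-5 - 1*0))/(18*(-5 - 1*0)) = -1337*(9 - 1000*(-5 + 0))/(18*(-5 + 0)) = -1337*(9 - 1000*(-5))/(18*(-5)) = -1337*(-1)*(9 + 5000)/(18*5) = -1337*(-1)*5009/(18*5) = -1337*(-5009/90) = 6697033/90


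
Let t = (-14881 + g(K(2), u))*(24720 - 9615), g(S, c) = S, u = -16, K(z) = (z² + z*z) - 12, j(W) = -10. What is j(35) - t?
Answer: 224837915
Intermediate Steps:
K(z) = -12 + 2*z² (K(z) = (z² + z²) - 12 = 2*z² - 12 = -12 + 2*z²)
t = -224837925 (t = (-14881 + (-12 + 2*2²))*(24720 - 9615) = (-14881 + (-12 + 2*4))*15105 = (-14881 + (-12 + 8))*15105 = (-14881 - 4)*15105 = -14885*15105 = -224837925)
j(35) - t = -10 - 1*(-224837925) = -10 + 224837925 = 224837915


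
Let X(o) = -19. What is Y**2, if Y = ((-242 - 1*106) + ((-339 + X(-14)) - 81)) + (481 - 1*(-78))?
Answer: 51984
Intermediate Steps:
Y = -228 (Y = ((-242 - 1*106) + ((-339 - 19) - 81)) + (481 - 1*(-78)) = ((-242 - 106) + (-358 - 81)) + (481 + 78) = (-348 - 439) + 559 = -787 + 559 = -228)
Y**2 = (-228)**2 = 51984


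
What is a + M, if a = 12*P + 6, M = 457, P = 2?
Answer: 487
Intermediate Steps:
a = 30 (a = 12*2 + 6 = 24 + 6 = 30)
a + M = 30 + 457 = 487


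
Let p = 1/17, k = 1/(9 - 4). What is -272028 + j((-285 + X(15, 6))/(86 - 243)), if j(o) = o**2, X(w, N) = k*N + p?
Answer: -48444619614776/178089025 ≈ -2.7202e+5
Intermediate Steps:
k = 1/5 ≈ 0.20000
p = 1/17 ≈ 0.058824
X(w, N) = 1/17 + N/5 (X(w, N) = N/5 + 1/17 = 1/17 + N/5)
-272028 + j((-285 + X(15, 6))/(86 - 243)) = -272028 + ((-285 + (1/17 + (1/5)*6))/(86 - 243))**2 = -272028 + ((-285 + (1/17 + 6/5))/(-157))**2 = -272028 + ((-285 + 107/85)*(-1/157))**2 = -272028 + (-24118/85*(-1/157))**2 = -272028 + (24118/13345)**2 = -272028 + 581677924/178089025 = -48444619614776/178089025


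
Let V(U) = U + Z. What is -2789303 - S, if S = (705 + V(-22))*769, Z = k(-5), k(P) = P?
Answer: -3310685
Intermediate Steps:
Z = -5
V(U) = -5 + U (V(U) = U - 5 = -5 + U)
S = 521382 (S = (705 + (-5 - 22))*769 = (705 - 27)*769 = 678*769 = 521382)
-2789303 - S = -2789303 - 1*521382 = -2789303 - 521382 = -3310685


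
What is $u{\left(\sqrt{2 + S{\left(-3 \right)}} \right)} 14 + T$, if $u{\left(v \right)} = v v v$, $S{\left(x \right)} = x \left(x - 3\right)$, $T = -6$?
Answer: $-6 + 560 \sqrt{5} \approx 1246.2$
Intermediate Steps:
$S{\left(x \right)} = x \left(-3 + x\right)$
$u{\left(v \right)} = v^{3}$ ($u{\left(v \right)} = v^{2} v = v^{3}$)
$u{\left(\sqrt{2 + S{\left(-3 \right)}} \right)} 14 + T = \left(\sqrt{2 - 3 \left(-3 - 3\right)}\right)^{3} \cdot 14 - 6 = \left(\sqrt{2 - -18}\right)^{3} \cdot 14 - 6 = \left(\sqrt{2 + 18}\right)^{3} \cdot 14 - 6 = \left(\sqrt{20}\right)^{3} \cdot 14 - 6 = \left(2 \sqrt{5}\right)^{3} \cdot 14 - 6 = 40 \sqrt{5} \cdot 14 - 6 = 560 \sqrt{5} - 6 = -6 + 560 \sqrt{5}$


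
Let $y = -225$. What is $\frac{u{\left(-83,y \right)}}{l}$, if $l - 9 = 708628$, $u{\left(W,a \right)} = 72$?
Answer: $\frac{72}{708637} \approx 0.0001016$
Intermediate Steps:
$l = 708637$ ($l = 9 + 708628 = 708637$)
$\frac{u{\left(-83,y \right)}}{l} = \frac{72}{708637}$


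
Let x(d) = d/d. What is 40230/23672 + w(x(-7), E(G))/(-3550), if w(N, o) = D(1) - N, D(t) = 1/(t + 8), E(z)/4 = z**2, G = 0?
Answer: 321384469/189080100 ≈ 1.6997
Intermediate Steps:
E(z) = 4*z**2
D(t) = 1/(8 + t)
x(d) = 1
w(N, o) = 1/9 - N (w(N, o) = 1/(8 + 1) - N = 1/9 - N)
40230/23672 + w(x(-7), E(G))/(-3550) = 40230/23672 + (1/9 - 1*1)/(-3550) = 40230*(1/23672) + (1/9 - 1)*(-1/3550) = 20115/11836 - 8/9*(-1/3550) = 20115/11836 + 4/15975 = 321384469/189080100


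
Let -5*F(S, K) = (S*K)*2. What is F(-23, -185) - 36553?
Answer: -38255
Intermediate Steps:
F(S, K) = -2*K*S/5 (F(S, K) = -S*K*2/5 = -K*S*2/5 = -2*K*S/5)
F(-23, -185) - 36553 = -⅖*(-185)*(-23) - 36553 = -1702 - 36553 = -38255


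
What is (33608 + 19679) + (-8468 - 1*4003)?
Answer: 40816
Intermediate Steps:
(33608 + 19679) + (-8468 - 1*4003) = 53287 + (-8468 - 4003) = 53287 - 12471 = 40816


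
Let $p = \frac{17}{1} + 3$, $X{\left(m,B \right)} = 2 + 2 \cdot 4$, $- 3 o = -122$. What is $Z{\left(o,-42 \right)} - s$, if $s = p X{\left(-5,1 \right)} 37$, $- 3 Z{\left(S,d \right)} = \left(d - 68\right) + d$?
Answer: $- \frac{22048}{3} \approx -7349.3$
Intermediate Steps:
$o = \frac{122}{3}$ ($o = \left(- \frac{1}{3}\right) \left(-122\right) = \frac{122}{3} \approx 40.667$)
$X{\left(m,B \right)} = 10$ ($X{\left(m,B \right)} = 2 + 8 = 10$)
$Z{\left(S,d \right)} = \frac{68}{3} - \frac{2 d}{3}$ ($Z{\left(S,d \right)} = - \frac{\left(d - 68\right) + d}{3} = - \frac{\left(-68 + d\right) + d}{3} = - \frac{-68 + 2 d}{3} = \frac{68}{3} - \frac{2 d}{3}$)
$p = 20$ ($p = 17 \cdot 1 + 3 = 17 + 3 = 20$)
$s = 7400$ ($s = 20 \cdot 10 \cdot 37 = 200 \cdot 37 = 7400$)
$Z{\left(o,-42 \right)} - s = \left(\frac{68}{3} - -28\right) - 7400 = \left(\frac{68}{3} + 28\right) - 7400 = \frac{152}{3} - 7400 = - \frac{22048}{3}$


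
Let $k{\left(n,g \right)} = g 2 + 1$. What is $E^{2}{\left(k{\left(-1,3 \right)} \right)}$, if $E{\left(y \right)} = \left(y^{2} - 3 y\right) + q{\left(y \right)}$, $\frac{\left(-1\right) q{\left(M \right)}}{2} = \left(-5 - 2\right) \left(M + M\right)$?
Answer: $50176$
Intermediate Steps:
$q{\left(M \right)} = 28 M$ ($q{\left(M \right)} = - 2 \left(-5 - 2\right) \left(M + M\right) = - 2 \left(- 7 \cdot 2 M\right) = - 2 \left(- 14 M\right) = 28 M$)
$k{\left(n,g \right)} = 1 + 2 g$ ($k{\left(n,g \right)} = 2 g + 1 = 1 + 2 g$)
$E{\left(y \right)} = y^{2} + 25 y$ ($E{\left(y \right)} = \left(y^{2} - 3 y\right) + 28 y = y^{2} + 25 y$)
$E^{2}{\left(k{\left(-1,3 \right)} \right)} = \left(\left(1 + 2 \cdot 3\right) \left(25 + \left(1 + 2 \cdot 3\right)\right)\right)^{2} = \left(\left(1 + 6\right) \left(25 + \left(1 + 6\right)\right)\right)^{2} = \left(7 \left(25 + 7\right)\right)^{2} = \left(7 \cdot 32\right)^{2} = 224^{2} = 50176$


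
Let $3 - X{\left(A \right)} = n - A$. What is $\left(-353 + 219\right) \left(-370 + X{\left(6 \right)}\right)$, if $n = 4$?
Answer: $48910$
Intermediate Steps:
$X{\left(A \right)} = -1 + A$ ($X{\left(A \right)} = 3 - \left(4 - A\right) = 3 + \left(-4 + A\right) = -1 + A$)
$\left(-353 + 219\right) \left(-370 + X{\left(6 \right)}\right) = \left(-353 + 219\right) \left(-370 + \left(-1 + 6\right)\right) = - 134 \left(-370 + 5\right) = \left(-134\right) \left(-365\right) = 48910$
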